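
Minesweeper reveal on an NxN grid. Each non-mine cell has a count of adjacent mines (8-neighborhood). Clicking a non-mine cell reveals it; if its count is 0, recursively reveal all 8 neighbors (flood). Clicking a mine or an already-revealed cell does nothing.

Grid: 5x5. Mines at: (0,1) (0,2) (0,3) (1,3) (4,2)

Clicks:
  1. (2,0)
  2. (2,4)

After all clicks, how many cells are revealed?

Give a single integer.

Click 1 (2,0) count=0: revealed 11 new [(1,0) (1,1) (1,2) (2,0) (2,1) (2,2) (3,0) (3,1) (3,2) (4,0) (4,1)] -> total=11
Click 2 (2,4) count=1: revealed 1 new [(2,4)] -> total=12

Answer: 12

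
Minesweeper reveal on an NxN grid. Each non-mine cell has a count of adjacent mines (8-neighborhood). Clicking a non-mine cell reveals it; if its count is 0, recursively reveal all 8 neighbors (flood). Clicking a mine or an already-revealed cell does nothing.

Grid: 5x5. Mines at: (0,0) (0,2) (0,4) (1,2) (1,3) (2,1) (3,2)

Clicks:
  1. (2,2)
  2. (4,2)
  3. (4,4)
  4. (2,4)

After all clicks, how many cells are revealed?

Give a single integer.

Answer: 8

Derivation:
Click 1 (2,2) count=4: revealed 1 new [(2,2)] -> total=1
Click 2 (4,2) count=1: revealed 1 new [(4,2)] -> total=2
Click 3 (4,4) count=0: revealed 6 new [(2,3) (2,4) (3,3) (3,4) (4,3) (4,4)] -> total=8
Click 4 (2,4) count=1: revealed 0 new [(none)] -> total=8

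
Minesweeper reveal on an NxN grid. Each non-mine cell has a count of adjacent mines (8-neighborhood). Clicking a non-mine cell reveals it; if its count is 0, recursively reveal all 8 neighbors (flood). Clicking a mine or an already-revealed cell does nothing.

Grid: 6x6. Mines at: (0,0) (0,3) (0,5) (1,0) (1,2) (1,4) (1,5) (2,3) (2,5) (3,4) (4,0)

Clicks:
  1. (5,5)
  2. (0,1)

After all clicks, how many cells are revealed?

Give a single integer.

Answer: 14

Derivation:
Click 1 (5,5) count=0: revealed 13 new [(3,1) (3,2) (3,3) (4,1) (4,2) (4,3) (4,4) (4,5) (5,1) (5,2) (5,3) (5,4) (5,5)] -> total=13
Click 2 (0,1) count=3: revealed 1 new [(0,1)] -> total=14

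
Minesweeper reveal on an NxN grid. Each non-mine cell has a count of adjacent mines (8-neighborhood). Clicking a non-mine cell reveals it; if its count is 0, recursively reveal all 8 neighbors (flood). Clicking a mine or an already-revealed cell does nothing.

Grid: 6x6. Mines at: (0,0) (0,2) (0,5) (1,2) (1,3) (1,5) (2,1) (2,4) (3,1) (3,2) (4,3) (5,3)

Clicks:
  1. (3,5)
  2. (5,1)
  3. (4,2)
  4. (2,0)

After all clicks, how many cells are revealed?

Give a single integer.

Click 1 (3,5) count=1: revealed 1 new [(3,5)] -> total=1
Click 2 (5,1) count=0: revealed 6 new [(4,0) (4,1) (4,2) (5,0) (5,1) (5,2)] -> total=7
Click 3 (4,2) count=4: revealed 0 new [(none)] -> total=7
Click 4 (2,0) count=2: revealed 1 new [(2,0)] -> total=8

Answer: 8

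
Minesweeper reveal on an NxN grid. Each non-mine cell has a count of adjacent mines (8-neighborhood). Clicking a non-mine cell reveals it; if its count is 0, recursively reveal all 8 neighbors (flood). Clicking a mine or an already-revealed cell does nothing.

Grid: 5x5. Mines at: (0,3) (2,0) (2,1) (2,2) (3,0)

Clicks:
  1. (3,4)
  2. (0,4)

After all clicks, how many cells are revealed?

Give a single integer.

Click 1 (3,4) count=0: revealed 12 new [(1,3) (1,4) (2,3) (2,4) (3,1) (3,2) (3,3) (3,4) (4,1) (4,2) (4,3) (4,4)] -> total=12
Click 2 (0,4) count=1: revealed 1 new [(0,4)] -> total=13

Answer: 13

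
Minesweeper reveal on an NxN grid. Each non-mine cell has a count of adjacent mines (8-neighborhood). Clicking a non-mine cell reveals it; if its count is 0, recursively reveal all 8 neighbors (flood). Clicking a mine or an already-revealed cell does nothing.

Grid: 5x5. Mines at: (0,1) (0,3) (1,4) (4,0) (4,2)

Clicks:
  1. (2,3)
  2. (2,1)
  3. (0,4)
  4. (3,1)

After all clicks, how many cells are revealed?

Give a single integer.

Click 1 (2,3) count=1: revealed 1 new [(2,3)] -> total=1
Click 2 (2,1) count=0: revealed 11 new [(1,0) (1,1) (1,2) (1,3) (2,0) (2,1) (2,2) (3,0) (3,1) (3,2) (3,3)] -> total=12
Click 3 (0,4) count=2: revealed 1 new [(0,4)] -> total=13
Click 4 (3,1) count=2: revealed 0 new [(none)] -> total=13

Answer: 13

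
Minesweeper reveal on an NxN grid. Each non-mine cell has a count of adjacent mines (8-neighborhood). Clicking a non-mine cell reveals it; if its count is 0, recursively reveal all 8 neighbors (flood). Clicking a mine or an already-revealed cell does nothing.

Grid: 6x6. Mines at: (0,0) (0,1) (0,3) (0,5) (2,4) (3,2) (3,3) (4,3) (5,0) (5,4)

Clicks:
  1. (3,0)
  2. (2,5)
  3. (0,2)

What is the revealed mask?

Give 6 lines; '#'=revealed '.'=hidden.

Click 1 (3,0) count=0: revealed 8 new [(1,0) (1,1) (2,0) (2,1) (3,0) (3,1) (4,0) (4,1)] -> total=8
Click 2 (2,5) count=1: revealed 1 new [(2,5)] -> total=9
Click 3 (0,2) count=2: revealed 1 new [(0,2)] -> total=10

Answer: ..#...
##....
##...#
##....
##....
......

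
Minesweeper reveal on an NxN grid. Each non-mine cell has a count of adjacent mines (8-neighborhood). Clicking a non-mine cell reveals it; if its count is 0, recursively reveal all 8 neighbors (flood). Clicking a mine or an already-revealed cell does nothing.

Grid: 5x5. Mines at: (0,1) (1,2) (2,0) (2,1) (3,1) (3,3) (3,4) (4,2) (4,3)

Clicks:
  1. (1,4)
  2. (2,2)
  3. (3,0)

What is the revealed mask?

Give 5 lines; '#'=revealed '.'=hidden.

Click 1 (1,4) count=0: revealed 6 new [(0,3) (0,4) (1,3) (1,4) (2,3) (2,4)] -> total=6
Click 2 (2,2) count=4: revealed 1 new [(2,2)] -> total=7
Click 3 (3,0) count=3: revealed 1 new [(3,0)] -> total=8

Answer: ...##
...##
..###
#....
.....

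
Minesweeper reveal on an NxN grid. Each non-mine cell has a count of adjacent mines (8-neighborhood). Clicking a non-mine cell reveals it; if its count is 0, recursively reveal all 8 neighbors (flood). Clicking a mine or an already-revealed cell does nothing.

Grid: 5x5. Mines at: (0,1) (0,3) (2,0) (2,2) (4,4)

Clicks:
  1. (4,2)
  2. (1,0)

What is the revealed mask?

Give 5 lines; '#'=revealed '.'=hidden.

Answer: .....
#....
.....
####.
####.

Derivation:
Click 1 (4,2) count=0: revealed 8 new [(3,0) (3,1) (3,2) (3,3) (4,0) (4,1) (4,2) (4,3)] -> total=8
Click 2 (1,0) count=2: revealed 1 new [(1,0)] -> total=9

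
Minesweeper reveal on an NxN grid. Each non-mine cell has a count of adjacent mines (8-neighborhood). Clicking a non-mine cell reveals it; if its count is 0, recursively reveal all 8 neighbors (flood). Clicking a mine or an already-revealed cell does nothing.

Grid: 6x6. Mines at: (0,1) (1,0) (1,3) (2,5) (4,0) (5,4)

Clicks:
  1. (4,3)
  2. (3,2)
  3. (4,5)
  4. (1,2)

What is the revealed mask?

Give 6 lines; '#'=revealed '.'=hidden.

Click 1 (4,3) count=1: revealed 1 new [(4,3)] -> total=1
Click 2 (3,2) count=0: revealed 14 new [(2,1) (2,2) (2,3) (2,4) (3,1) (3,2) (3,3) (3,4) (4,1) (4,2) (4,4) (5,1) (5,2) (5,3)] -> total=15
Click 3 (4,5) count=1: revealed 1 new [(4,5)] -> total=16
Click 4 (1,2) count=2: revealed 1 new [(1,2)] -> total=17

Answer: ......
..#...
.####.
.####.
.#####
.###..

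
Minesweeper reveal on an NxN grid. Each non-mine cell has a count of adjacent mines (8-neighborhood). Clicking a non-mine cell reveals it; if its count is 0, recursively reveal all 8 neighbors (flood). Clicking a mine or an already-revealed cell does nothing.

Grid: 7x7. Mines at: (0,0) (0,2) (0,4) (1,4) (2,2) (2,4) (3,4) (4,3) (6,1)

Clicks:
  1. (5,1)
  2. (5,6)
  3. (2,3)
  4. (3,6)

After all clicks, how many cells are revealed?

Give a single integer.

Answer: 23

Derivation:
Click 1 (5,1) count=1: revealed 1 new [(5,1)] -> total=1
Click 2 (5,6) count=0: revealed 21 new [(0,5) (0,6) (1,5) (1,6) (2,5) (2,6) (3,5) (3,6) (4,4) (4,5) (4,6) (5,2) (5,3) (5,4) (5,5) (5,6) (6,2) (6,3) (6,4) (6,5) (6,6)] -> total=22
Click 3 (2,3) count=4: revealed 1 new [(2,3)] -> total=23
Click 4 (3,6) count=0: revealed 0 new [(none)] -> total=23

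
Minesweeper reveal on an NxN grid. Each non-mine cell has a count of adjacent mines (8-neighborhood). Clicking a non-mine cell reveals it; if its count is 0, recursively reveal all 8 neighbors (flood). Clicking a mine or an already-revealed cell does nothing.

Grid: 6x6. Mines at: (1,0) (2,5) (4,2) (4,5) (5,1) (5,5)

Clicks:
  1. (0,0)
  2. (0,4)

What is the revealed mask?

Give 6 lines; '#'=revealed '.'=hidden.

Click 1 (0,0) count=1: revealed 1 new [(0,0)] -> total=1
Click 2 (0,4) count=0: revealed 18 new [(0,1) (0,2) (0,3) (0,4) (0,5) (1,1) (1,2) (1,3) (1,4) (1,5) (2,1) (2,2) (2,3) (2,4) (3,1) (3,2) (3,3) (3,4)] -> total=19

Answer: ######
.#####
.####.
.####.
......
......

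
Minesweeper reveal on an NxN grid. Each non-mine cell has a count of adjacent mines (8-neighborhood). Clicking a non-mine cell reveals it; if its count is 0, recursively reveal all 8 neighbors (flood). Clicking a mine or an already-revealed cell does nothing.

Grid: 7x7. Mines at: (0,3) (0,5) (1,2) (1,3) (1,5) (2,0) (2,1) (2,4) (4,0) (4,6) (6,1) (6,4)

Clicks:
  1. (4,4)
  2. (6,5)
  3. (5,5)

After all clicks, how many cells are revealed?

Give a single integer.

Answer: 16

Derivation:
Click 1 (4,4) count=0: revealed 15 new [(3,1) (3,2) (3,3) (3,4) (3,5) (4,1) (4,2) (4,3) (4,4) (4,5) (5,1) (5,2) (5,3) (5,4) (5,5)] -> total=15
Click 2 (6,5) count=1: revealed 1 new [(6,5)] -> total=16
Click 3 (5,5) count=2: revealed 0 new [(none)] -> total=16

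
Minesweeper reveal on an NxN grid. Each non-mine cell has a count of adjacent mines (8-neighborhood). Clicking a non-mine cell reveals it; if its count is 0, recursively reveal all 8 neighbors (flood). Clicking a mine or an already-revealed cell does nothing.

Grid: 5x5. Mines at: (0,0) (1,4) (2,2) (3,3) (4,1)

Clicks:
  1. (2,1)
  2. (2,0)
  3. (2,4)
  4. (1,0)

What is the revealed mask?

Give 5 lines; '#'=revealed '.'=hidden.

Answer: .....
##...
##..#
##...
.....

Derivation:
Click 1 (2,1) count=1: revealed 1 new [(2,1)] -> total=1
Click 2 (2,0) count=0: revealed 5 new [(1,0) (1,1) (2,0) (3,0) (3,1)] -> total=6
Click 3 (2,4) count=2: revealed 1 new [(2,4)] -> total=7
Click 4 (1,0) count=1: revealed 0 new [(none)] -> total=7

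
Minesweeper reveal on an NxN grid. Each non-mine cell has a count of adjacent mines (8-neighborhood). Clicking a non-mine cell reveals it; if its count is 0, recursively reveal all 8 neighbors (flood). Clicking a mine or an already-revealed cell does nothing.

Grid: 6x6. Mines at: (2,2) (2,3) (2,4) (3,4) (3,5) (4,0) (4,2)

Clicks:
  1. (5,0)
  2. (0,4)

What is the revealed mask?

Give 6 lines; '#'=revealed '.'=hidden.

Answer: ######
######
##....
##....
......
#.....

Derivation:
Click 1 (5,0) count=1: revealed 1 new [(5,0)] -> total=1
Click 2 (0,4) count=0: revealed 16 new [(0,0) (0,1) (0,2) (0,3) (0,4) (0,5) (1,0) (1,1) (1,2) (1,3) (1,4) (1,5) (2,0) (2,1) (3,0) (3,1)] -> total=17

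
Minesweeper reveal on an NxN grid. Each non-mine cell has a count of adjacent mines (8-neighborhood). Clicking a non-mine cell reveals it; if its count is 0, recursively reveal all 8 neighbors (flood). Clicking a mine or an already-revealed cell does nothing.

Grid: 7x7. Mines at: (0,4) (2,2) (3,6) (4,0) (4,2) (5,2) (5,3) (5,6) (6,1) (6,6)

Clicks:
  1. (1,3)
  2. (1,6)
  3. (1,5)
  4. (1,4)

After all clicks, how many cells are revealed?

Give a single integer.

Click 1 (1,3) count=2: revealed 1 new [(1,3)] -> total=1
Click 2 (1,6) count=0: revealed 6 new [(0,5) (0,6) (1,5) (1,6) (2,5) (2,6)] -> total=7
Click 3 (1,5) count=1: revealed 0 new [(none)] -> total=7
Click 4 (1,4) count=1: revealed 1 new [(1,4)] -> total=8

Answer: 8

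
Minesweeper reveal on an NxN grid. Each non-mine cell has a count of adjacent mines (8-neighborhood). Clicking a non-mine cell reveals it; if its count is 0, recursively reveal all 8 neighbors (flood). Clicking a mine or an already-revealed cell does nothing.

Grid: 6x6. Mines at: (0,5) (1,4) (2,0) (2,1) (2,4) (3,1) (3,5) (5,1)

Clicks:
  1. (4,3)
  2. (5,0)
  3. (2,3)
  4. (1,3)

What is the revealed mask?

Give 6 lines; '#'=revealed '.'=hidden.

Answer: ......
...#..
...#..
..###.
..####
#.####

Derivation:
Click 1 (4,3) count=0: revealed 11 new [(3,2) (3,3) (3,4) (4,2) (4,3) (4,4) (4,5) (5,2) (5,3) (5,4) (5,5)] -> total=11
Click 2 (5,0) count=1: revealed 1 new [(5,0)] -> total=12
Click 3 (2,3) count=2: revealed 1 new [(2,3)] -> total=13
Click 4 (1,3) count=2: revealed 1 new [(1,3)] -> total=14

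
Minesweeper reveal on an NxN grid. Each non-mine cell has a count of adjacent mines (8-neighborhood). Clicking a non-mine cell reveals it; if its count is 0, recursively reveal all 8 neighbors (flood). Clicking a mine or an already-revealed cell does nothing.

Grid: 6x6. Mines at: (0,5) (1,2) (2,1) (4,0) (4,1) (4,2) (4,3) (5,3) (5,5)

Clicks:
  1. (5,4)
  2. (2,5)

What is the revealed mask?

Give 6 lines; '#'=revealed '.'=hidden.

Click 1 (5,4) count=3: revealed 1 new [(5,4)] -> total=1
Click 2 (2,5) count=0: revealed 11 new [(1,3) (1,4) (1,5) (2,3) (2,4) (2,5) (3,3) (3,4) (3,5) (4,4) (4,5)] -> total=12

Answer: ......
...###
...###
...###
....##
....#.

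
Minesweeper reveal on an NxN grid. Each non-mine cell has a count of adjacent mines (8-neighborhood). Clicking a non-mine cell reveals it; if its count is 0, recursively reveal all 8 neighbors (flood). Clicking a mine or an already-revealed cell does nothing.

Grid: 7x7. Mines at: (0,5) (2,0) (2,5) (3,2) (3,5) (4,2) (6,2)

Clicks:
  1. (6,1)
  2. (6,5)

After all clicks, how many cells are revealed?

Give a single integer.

Answer: 13

Derivation:
Click 1 (6,1) count=1: revealed 1 new [(6,1)] -> total=1
Click 2 (6,5) count=0: revealed 12 new [(4,3) (4,4) (4,5) (4,6) (5,3) (5,4) (5,5) (5,6) (6,3) (6,4) (6,5) (6,6)] -> total=13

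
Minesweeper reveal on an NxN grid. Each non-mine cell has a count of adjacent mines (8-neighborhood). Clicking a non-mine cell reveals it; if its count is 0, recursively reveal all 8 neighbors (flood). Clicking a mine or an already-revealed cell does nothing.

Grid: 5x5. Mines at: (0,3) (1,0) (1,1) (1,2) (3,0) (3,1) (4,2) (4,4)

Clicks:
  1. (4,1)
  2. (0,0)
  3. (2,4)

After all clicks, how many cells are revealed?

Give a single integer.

Click 1 (4,1) count=3: revealed 1 new [(4,1)] -> total=1
Click 2 (0,0) count=2: revealed 1 new [(0,0)] -> total=2
Click 3 (2,4) count=0: revealed 6 new [(1,3) (1,4) (2,3) (2,4) (3,3) (3,4)] -> total=8

Answer: 8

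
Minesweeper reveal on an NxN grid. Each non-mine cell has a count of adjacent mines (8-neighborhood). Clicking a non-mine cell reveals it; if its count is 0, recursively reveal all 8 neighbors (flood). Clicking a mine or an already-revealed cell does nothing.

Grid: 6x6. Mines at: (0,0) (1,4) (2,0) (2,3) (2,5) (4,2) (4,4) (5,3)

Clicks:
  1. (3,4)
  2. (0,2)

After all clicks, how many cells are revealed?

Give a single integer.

Answer: 7

Derivation:
Click 1 (3,4) count=3: revealed 1 new [(3,4)] -> total=1
Click 2 (0,2) count=0: revealed 6 new [(0,1) (0,2) (0,3) (1,1) (1,2) (1,3)] -> total=7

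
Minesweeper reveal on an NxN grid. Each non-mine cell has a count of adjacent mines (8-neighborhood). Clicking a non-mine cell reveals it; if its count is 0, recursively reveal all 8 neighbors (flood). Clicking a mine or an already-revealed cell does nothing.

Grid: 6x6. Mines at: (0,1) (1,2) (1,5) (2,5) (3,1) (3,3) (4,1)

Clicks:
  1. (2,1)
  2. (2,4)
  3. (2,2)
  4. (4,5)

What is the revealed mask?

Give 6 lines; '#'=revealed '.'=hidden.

Click 1 (2,1) count=2: revealed 1 new [(2,1)] -> total=1
Click 2 (2,4) count=3: revealed 1 new [(2,4)] -> total=2
Click 3 (2,2) count=3: revealed 1 new [(2,2)] -> total=3
Click 4 (4,5) count=0: revealed 10 new [(3,4) (3,5) (4,2) (4,3) (4,4) (4,5) (5,2) (5,3) (5,4) (5,5)] -> total=13

Answer: ......
......
.##.#.
....##
..####
..####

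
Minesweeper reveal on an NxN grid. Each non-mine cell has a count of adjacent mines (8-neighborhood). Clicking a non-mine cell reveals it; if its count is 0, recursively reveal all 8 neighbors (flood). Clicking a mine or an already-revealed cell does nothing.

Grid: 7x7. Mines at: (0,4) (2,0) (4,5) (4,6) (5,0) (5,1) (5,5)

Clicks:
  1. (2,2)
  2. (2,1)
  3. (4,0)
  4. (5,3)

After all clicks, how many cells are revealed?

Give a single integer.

Click 1 (2,2) count=0: revealed 35 new [(0,0) (0,1) (0,2) (0,3) (0,5) (0,6) (1,0) (1,1) (1,2) (1,3) (1,4) (1,5) (1,6) (2,1) (2,2) (2,3) (2,4) (2,5) (2,6) (3,1) (3,2) (3,3) (3,4) (3,5) (3,6) (4,1) (4,2) (4,3) (4,4) (5,2) (5,3) (5,4) (6,2) (6,3) (6,4)] -> total=35
Click 2 (2,1) count=1: revealed 0 new [(none)] -> total=35
Click 3 (4,0) count=2: revealed 1 new [(4,0)] -> total=36
Click 4 (5,3) count=0: revealed 0 new [(none)] -> total=36

Answer: 36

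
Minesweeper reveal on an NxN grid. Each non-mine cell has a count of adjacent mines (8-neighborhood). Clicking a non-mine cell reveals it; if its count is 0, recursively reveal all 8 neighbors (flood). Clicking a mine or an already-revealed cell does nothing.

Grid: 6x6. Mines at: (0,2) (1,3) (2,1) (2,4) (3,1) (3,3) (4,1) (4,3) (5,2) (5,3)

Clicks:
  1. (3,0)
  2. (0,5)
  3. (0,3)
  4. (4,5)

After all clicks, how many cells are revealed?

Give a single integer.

Answer: 12

Derivation:
Click 1 (3,0) count=3: revealed 1 new [(3,0)] -> total=1
Click 2 (0,5) count=0: revealed 4 new [(0,4) (0,5) (1,4) (1,5)] -> total=5
Click 3 (0,3) count=2: revealed 1 new [(0,3)] -> total=6
Click 4 (4,5) count=0: revealed 6 new [(3,4) (3,5) (4,4) (4,5) (5,4) (5,5)] -> total=12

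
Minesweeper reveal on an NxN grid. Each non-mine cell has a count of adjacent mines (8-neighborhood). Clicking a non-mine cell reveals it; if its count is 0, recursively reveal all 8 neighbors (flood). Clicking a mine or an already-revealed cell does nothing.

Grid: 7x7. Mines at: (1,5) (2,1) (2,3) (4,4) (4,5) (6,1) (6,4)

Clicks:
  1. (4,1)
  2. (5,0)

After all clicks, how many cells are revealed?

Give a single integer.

Answer: 12

Derivation:
Click 1 (4,1) count=0: revealed 12 new [(3,0) (3,1) (3,2) (3,3) (4,0) (4,1) (4,2) (4,3) (5,0) (5,1) (5,2) (5,3)] -> total=12
Click 2 (5,0) count=1: revealed 0 new [(none)] -> total=12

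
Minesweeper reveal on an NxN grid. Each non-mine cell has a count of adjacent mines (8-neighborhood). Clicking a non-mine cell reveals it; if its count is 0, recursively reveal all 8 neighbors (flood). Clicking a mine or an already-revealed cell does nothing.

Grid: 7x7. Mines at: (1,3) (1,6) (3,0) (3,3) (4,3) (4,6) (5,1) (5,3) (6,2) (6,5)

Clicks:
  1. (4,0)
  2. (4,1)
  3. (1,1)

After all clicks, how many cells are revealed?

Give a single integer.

Answer: 11

Derivation:
Click 1 (4,0) count=2: revealed 1 new [(4,0)] -> total=1
Click 2 (4,1) count=2: revealed 1 new [(4,1)] -> total=2
Click 3 (1,1) count=0: revealed 9 new [(0,0) (0,1) (0,2) (1,0) (1,1) (1,2) (2,0) (2,1) (2,2)] -> total=11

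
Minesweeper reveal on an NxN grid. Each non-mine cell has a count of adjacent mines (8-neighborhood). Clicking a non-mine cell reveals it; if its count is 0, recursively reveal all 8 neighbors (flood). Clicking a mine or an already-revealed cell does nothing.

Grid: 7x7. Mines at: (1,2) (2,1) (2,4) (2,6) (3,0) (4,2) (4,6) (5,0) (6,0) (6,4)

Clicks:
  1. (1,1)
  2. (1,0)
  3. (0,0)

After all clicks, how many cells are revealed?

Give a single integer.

Answer: 4

Derivation:
Click 1 (1,1) count=2: revealed 1 new [(1,1)] -> total=1
Click 2 (1,0) count=1: revealed 1 new [(1,0)] -> total=2
Click 3 (0,0) count=0: revealed 2 new [(0,0) (0,1)] -> total=4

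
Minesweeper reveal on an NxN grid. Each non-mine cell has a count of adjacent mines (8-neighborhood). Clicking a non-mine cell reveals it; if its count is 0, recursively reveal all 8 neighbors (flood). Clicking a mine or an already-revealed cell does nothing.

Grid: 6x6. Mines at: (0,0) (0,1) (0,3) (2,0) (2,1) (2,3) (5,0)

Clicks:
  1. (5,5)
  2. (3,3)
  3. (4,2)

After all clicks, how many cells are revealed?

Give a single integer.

Click 1 (5,5) count=0: revealed 21 new [(0,4) (0,5) (1,4) (1,5) (2,4) (2,5) (3,1) (3,2) (3,3) (3,4) (3,5) (4,1) (4,2) (4,3) (4,4) (4,5) (5,1) (5,2) (5,3) (5,4) (5,5)] -> total=21
Click 2 (3,3) count=1: revealed 0 new [(none)] -> total=21
Click 3 (4,2) count=0: revealed 0 new [(none)] -> total=21

Answer: 21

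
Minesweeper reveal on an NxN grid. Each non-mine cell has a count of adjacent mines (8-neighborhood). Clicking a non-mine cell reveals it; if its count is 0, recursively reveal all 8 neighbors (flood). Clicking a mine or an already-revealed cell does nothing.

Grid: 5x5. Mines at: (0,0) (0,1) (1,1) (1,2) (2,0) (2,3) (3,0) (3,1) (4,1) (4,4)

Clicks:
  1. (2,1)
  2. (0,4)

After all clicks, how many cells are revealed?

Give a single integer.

Click 1 (2,1) count=5: revealed 1 new [(2,1)] -> total=1
Click 2 (0,4) count=0: revealed 4 new [(0,3) (0,4) (1,3) (1,4)] -> total=5

Answer: 5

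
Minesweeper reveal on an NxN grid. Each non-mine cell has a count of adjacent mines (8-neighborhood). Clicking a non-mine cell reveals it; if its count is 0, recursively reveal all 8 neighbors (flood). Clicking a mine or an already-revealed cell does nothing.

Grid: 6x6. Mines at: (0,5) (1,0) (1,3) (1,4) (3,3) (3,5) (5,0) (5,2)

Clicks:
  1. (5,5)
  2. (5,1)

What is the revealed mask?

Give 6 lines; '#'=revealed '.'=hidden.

Click 1 (5,5) count=0: revealed 6 new [(4,3) (4,4) (4,5) (5,3) (5,4) (5,5)] -> total=6
Click 2 (5,1) count=2: revealed 1 new [(5,1)] -> total=7

Answer: ......
......
......
......
...###
.#.###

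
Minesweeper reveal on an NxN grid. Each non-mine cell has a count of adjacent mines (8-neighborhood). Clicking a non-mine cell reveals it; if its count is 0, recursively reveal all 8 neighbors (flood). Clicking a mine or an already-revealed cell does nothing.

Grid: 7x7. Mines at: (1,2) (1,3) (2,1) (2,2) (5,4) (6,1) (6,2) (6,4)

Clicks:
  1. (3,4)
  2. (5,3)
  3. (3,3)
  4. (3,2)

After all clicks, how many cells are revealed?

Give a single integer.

Answer: 24

Derivation:
Click 1 (3,4) count=0: revealed 22 new [(0,4) (0,5) (0,6) (1,4) (1,5) (1,6) (2,3) (2,4) (2,5) (2,6) (3,3) (3,4) (3,5) (3,6) (4,3) (4,4) (4,5) (4,6) (5,5) (5,6) (6,5) (6,6)] -> total=22
Click 2 (5,3) count=3: revealed 1 new [(5,3)] -> total=23
Click 3 (3,3) count=1: revealed 0 new [(none)] -> total=23
Click 4 (3,2) count=2: revealed 1 new [(3,2)] -> total=24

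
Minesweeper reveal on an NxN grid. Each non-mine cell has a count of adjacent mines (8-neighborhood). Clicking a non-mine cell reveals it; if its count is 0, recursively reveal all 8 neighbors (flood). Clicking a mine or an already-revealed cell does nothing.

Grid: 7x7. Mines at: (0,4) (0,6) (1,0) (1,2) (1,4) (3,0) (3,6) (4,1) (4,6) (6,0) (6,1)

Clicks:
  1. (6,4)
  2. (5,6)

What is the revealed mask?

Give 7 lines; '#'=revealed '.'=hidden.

Click 1 (6,4) count=0: revealed 22 new [(2,2) (2,3) (2,4) (2,5) (3,2) (3,3) (3,4) (3,5) (4,2) (4,3) (4,4) (4,5) (5,2) (5,3) (5,4) (5,5) (5,6) (6,2) (6,3) (6,4) (6,5) (6,6)] -> total=22
Click 2 (5,6) count=1: revealed 0 new [(none)] -> total=22

Answer: .......
.......
..####.
..####.
..####.
..#####
..#####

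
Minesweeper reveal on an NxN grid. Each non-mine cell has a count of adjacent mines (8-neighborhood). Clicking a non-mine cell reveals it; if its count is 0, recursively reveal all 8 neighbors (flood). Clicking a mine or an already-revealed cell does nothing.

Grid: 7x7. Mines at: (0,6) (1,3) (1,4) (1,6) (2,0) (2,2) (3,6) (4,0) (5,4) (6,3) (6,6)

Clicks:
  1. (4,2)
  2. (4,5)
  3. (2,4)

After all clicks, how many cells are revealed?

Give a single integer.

Answer: 11

Derivation:
Click 1 (4,2) count=0: revealed 9 new [(3,1) (3,2) (3,3) (4,1) (4,2) (4,3) (5,1) (5,2) (5,3)] -> total=9
Click 2 (4,5) count=2: revealed 1 new [(4,5)] -> total=10
Click 3 (2,4) count=2: revealed 1 new [(2,4)] -> total=11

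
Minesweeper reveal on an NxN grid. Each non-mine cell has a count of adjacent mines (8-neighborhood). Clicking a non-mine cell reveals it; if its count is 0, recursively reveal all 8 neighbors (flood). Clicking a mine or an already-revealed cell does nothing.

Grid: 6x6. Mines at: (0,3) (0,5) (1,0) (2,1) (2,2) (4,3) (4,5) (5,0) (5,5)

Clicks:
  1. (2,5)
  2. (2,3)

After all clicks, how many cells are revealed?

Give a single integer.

Click 1 (2,5) count=0: revealed 9 new [(1,3) (1,4) (1,5) (2,3) (2,4) (2,5) (3,3) (3,4) (3,5)] -> total=9
Click 2 (2,3) count=1: revealed 0 new [(none)] -> total=9

Answer: 9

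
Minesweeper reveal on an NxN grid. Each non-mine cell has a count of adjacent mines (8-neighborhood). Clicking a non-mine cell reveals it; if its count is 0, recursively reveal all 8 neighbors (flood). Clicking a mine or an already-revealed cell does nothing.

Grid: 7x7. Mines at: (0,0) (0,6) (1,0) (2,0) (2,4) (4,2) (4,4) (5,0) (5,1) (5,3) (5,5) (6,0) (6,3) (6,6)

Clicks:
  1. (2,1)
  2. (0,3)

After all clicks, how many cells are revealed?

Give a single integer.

Answer: 16

Derivation:
Click 1 (2,1) count=2: revealed 1 new [(2,1)] -> total=1
Click 2 (0,3) count=0: revealed 15 new [(0,1) (0,2) (0,3) (0,4) (0,5) (1,1) (1,2) (1,3) (1,4) (1,5) (2,2) (2,3) (3,1) (3,2) (3,3)] -> total=16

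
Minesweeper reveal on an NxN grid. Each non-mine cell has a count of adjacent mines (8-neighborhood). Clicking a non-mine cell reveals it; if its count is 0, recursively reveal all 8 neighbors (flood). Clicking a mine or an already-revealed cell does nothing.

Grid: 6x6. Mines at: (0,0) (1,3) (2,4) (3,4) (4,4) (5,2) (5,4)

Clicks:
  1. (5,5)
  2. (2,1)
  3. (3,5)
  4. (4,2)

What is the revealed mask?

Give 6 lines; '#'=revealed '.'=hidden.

Answer: ......
###...
####..
####.#
####..
##...#

Derivation:
Click 1 (5,5) count=2: revealed 1 new [(5,5)] -> total=1
Click 2 (2,1) count=0: revealed 17 new [(1,0) (1,1) (1,2) (2,0) (2,1) (2,2) (2,3) (3,0) (3,1) (3,2) (3,3) (4,0) (4,1) (4,2) (4,3) (5,0) (5,1)] -> total=18
Click 3 (3,5) count=3: revealed 1 new [(3,5)] -> total=19
Click 4 (4,2) count=1: revealed 0 new [(none)] -> total=19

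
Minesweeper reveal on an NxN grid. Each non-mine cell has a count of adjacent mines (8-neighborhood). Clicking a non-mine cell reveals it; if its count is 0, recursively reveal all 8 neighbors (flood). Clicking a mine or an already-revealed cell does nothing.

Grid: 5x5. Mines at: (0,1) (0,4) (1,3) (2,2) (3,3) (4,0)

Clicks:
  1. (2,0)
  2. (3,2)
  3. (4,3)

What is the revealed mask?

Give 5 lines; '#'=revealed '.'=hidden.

Answer: .....
##...
##...
###..
...#.

Derivation:
Click 1 (2,0) count=0: revealed 6 new [(1,0) (1,1) (2,0) (2,1) (3,0) (3,1)] -> total=6
Click 2 (3,2) count=2: revealed 1 new [(3,2)] -> total=7
Click 3 (4,3) count=1: revealed 1 new [(4,3)] -> total=8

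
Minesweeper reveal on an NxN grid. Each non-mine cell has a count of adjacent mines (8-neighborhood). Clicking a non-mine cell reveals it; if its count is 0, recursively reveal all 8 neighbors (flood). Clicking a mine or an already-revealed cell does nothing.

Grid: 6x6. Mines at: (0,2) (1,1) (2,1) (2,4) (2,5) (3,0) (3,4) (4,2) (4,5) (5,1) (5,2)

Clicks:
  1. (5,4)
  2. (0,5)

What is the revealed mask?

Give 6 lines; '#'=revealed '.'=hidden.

Click 1 (5,4) count=1: revealed 1 new [(5,4)] -> total=1
Click 2 (0,5) count=0: revealed 6 new [(0,3) (0,4) (0,5) (1,3) (1,4) (1,5)] -> total=7

Answer: ...###
...###
......
......
......
....#.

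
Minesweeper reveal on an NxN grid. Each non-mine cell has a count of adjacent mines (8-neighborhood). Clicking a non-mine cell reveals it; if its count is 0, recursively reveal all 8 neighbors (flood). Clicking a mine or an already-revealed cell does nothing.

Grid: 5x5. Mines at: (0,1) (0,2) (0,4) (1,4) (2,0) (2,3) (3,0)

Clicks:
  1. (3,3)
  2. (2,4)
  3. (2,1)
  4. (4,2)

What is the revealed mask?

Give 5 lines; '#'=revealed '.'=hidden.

Answer: .....
.....
.#..#
.####
.####

Derivation:
Click 1 (3,3) count=1: revealed 1 new [(3,3)] -> total=1
Click 2 (2,4) count=2: revealed 1 new [(2,4)] -> total=2
Click 3 (2,1) count=2: revealed 1 new [(2,1)] -> total=3
Click 4 (4,2) count=0: revealed 7 new [(3,1) (3,2) (3,4) (4,1) (4,2) (4,3) (4,4)] -> total=10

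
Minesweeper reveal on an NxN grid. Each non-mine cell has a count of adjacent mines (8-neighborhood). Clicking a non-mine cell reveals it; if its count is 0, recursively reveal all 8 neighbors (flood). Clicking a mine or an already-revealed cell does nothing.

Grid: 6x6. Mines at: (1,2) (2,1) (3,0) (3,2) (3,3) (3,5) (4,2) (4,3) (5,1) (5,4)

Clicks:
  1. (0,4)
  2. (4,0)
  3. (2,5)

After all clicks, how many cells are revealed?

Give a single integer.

Answer: 10

Derivation:
Click 1 (0,4) count=0: revealed 9 new [(0,3) (0,4) (0,5) (1,3) (1,4) (1,5) (2,3) (2,4) (2,5)] -> total=9
Click 2 (4,0) count=2: revealed 1 new [(4,0)] -> total=10
Click 3 (2,5) count=1: revealed 0 new [(none)] -> total=10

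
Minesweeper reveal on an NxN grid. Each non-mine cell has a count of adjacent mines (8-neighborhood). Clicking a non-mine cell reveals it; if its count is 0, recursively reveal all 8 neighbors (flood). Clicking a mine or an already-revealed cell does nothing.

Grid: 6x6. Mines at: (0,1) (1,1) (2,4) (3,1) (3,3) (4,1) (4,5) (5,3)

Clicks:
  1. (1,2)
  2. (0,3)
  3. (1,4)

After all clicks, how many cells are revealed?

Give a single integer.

Answer: 8

Derivation:
Click 1 (1,2) count=2: revealed 1 new [(1,2)] -> total=1
Click 2 (0,3) count=0: revealed 7 new [(0,2) (0,3) (0,4) (0,5) (1,3) (1,4) (1,5)] -> total=8
Click 3 (1,4) count=1: revealed 0 new [(none)] -> total=8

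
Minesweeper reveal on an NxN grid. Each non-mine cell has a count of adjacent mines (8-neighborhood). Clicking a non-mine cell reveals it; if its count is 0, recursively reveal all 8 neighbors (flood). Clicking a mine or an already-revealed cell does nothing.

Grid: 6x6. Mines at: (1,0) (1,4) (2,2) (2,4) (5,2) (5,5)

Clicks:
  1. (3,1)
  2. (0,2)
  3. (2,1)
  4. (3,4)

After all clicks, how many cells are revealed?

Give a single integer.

Click 1 (3,1) count=1: revealed 1 new [(3,1)] -> total=1
Click 2 (0,2) count=0: revealed 6 new [(0,1) (0,2) (0,3) (1,1) (1,2) (1,3)] -> total=7
Click 3 (2,1) count=2: revealed 1 new [(2,1)] -> total=8
Click 4 (3,4) count=1: revealed 1 new [(3,4)] -> total=9

Answer: 9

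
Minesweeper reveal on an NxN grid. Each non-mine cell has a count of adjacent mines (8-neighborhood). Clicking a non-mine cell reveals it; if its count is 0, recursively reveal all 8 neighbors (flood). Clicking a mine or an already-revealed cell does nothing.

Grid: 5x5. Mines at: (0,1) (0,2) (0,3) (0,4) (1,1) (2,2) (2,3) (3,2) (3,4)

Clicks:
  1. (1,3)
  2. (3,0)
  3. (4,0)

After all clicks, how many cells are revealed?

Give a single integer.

Click 1 (1,3) count=5: revealed 1 new [(1,3)] -> total=1
Click 2 (3,0) count=0: revealed 6 new [(2,0) (2,1) (3,0) (3,1) (4,0) (4,1)] -> total=7
Click 3 (4,0) count=0: revealed 0 new [(none)] -> total=7

Answer: 7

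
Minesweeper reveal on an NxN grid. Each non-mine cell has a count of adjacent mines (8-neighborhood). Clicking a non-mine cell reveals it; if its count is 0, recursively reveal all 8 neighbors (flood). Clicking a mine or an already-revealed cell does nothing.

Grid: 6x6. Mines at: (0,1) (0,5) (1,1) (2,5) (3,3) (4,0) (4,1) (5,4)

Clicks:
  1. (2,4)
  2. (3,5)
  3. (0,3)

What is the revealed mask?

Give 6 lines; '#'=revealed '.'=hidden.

Answer: ..###.
..###.
..###.
.....#
......
......

Derivation:
Click 1 (2,4) count=2: revealed 1 new [(2,4)] -> total=1
Click 2 (3,5) count=1: revealed 1 new [(3,5)] -> total=2
Click 3 (0,3) count=0: revealed 8 new [(0,2) (0,3) (0,4) (1,2) (1,3) (1,4) (2,2) (2,3)] -> total=10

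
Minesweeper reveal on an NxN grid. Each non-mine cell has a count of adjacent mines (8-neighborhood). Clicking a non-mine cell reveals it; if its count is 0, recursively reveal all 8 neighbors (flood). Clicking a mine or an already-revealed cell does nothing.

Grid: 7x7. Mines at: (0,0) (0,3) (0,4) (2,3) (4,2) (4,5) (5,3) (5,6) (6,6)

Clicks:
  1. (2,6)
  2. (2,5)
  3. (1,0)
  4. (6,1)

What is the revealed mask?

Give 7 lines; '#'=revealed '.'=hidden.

Click 1 (2,6) count=0: revealed 11 new [(0,5) (0,6) (1,4) (1,5) (1,6) (2,4) (2,5) (2,6) (3,4) (3,5) (3,6)] -> total=11
Click 2 (2,5) count=0: revealed 0 new [(none)] -> total=11
Click 3 (1,0) count=1: revealed 1 new [(1,0)] -> total=12
Click 4 (6,1) count=0: revealed 16 new [(1,1) (1,2) (2,0) (2,1) (2,2) (3,0) (3,1) (3,2) (4,0) (4,1) (5,0) (5,1) (5,2) (6,0) (6,1) (6,2)] -> total=28

Answer: .....##
###.###
###.###
###.###
##.....
###....
###....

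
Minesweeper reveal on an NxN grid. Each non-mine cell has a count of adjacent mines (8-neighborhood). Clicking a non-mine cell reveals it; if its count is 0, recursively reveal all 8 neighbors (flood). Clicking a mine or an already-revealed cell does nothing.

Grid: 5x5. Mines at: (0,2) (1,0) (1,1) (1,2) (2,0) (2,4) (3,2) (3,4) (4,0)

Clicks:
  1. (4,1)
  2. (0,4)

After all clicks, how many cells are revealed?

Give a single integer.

Answer: 5

Derivation:
Click 1 (4,1) count=2: revealed 1 new [(4,1)] -> total=1
Click 2 (0,4) count=0: revealed 4 new [(0,3) (0,4) (1,3) (1,4)] -> total=5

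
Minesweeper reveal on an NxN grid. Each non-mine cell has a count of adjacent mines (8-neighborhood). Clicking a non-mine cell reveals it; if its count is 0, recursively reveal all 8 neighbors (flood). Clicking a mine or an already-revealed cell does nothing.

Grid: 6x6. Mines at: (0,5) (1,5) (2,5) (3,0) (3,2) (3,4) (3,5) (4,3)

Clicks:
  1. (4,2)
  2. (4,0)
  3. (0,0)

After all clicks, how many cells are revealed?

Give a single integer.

Click 1 (4,2) count=2: revealed 1 new [(4,2)] -> total=1
Click 2 (4,0) count=1: revealed 1 new [(4,0)] -> total=2
Click 3 (0,0) count=0: revealed 15 new [(0,0) (0,1) (0,2) (0,3) (0,4) (1,0) (1,1) (1,2) (1,3) (1,4) (2,0) (2,1) (2,2) (2,3) (2,4)] -> total=17

Answer: 17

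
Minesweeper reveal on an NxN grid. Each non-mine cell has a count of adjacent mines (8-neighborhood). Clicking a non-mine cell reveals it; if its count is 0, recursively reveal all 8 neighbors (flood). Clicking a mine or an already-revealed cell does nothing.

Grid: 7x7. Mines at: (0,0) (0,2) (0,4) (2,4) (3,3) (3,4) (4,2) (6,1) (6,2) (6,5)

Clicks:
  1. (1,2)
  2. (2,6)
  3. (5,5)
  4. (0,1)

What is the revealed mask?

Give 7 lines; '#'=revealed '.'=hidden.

Answer: .#...##
..#..##
.....##
.....##
.....##
.....##
.......

Derivation:
Click 1 (1,2) count=1: revealed 1 new [(1,2)] -> total=1
Click 2 (2,6) count=0: revealed 12 new [(0,5) (0,6) (1,5) (1,6) (2,5) (2,6) (3,5) (3,6) (4,5) (4,6) (5,5) (5,6)] -> total=13
Click 3 (5,5) count=1: revealed 0 new [(none)] -> total=13
Click 4 (0,1) count=2: revealed 1 new [(0,1)] -> total=14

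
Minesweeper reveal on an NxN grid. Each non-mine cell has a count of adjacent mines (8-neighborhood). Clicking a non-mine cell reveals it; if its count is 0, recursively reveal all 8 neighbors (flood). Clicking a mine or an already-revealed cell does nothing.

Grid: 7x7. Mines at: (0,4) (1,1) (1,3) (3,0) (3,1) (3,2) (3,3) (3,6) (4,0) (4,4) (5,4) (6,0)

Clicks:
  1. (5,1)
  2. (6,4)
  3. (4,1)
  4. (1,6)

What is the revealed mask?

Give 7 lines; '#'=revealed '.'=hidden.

Answer: .....##
.....##
.....##
.......
.#.....
.#.....
....#..

Derivation:
Click 1 (5,1) count=2: revealed 1 new [(5,1)] -> total=1
Click 2 (6,4) count=1: revealed 1 new [(6,4)] -> total=2
Click 3 (4,1) count=4: revealed 1 new [(4,1)] -> total=3
Click 4 (1,6) count=0: revealed 6 new [(0,5) (0,6) (1,5) (1,6) (2,5) (2,6)] -> total=9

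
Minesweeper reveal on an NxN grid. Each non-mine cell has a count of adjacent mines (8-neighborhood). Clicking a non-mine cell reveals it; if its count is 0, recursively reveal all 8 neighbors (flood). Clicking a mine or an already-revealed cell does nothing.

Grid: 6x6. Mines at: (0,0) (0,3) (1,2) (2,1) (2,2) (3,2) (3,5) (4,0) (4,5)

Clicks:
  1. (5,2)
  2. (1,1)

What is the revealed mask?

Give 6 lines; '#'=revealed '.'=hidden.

Click 1 (5,2) count=0: revealed 8 new [(4,1) (4,2) (4,3) (4,4) (5,1) (5,2) (5,3) (5,4)] -> total=8
Click 2 (1,1) count=4: revealed 1 new [(1,1)] -> total=9

Answer: ......
.#....
......
......
.####.
.####.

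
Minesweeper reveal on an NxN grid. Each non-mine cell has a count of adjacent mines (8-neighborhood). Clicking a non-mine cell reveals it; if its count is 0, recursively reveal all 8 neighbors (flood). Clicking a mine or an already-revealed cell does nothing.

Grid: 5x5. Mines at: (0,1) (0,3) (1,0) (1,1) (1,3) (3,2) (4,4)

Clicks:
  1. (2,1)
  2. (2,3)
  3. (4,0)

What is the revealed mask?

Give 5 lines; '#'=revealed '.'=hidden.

Answer: .....
.....
##.#.
##...
##...

Derivation:
Click 1 (2,1) count=3: revealed 1 new [(2,1)] -> total=1
Click 2 (2,3) count=2: revealed 1 new [(2,3)] -> total=2
Click 3 (4,0) count=0: revealed 5 new [(2,0) (3,0) (3,1) (4,0) (4,1)] -> total=7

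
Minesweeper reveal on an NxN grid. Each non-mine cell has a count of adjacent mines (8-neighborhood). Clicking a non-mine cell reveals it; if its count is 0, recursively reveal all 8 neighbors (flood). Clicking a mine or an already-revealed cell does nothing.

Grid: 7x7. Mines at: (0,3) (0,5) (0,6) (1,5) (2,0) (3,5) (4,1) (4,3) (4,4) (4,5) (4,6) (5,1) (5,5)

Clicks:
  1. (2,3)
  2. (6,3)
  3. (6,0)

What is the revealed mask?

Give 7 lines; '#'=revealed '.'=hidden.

Answer: .......
.####..
.####..
.####..
.......
..###..
#.###..

Derivation:
Click 1 (2,3) count=0: revealed 12 new [(1,1) (1,2) (1,3) (1,4) (2,1) (2,2) (2,3) (2,4) (3,1) (3,2) (3,3) (3,4)] -> total=12
Click 2 (6,3) count=0: revealed 6 new [(5,2) (5,3) (5,4) (6,2) (6,3) (6,4)] -> total=18
Click 3 (6,0) count=1: revealed 1 new [(6,0)] -> total=19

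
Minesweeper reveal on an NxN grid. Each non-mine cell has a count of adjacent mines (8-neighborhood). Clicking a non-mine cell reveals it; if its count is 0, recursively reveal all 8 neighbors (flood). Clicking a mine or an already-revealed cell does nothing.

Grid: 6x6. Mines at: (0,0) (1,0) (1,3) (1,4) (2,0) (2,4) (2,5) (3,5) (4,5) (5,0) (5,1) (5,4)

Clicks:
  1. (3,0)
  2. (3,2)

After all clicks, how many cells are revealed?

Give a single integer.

Click 1 (3,0) count=1: revealed 1 new [(3,0)] -> total=1
Click 2 (3,2) count=0: revealed 9 new [(2,1) (2,2) (2,3) (3,1) (3,2) (3,3) (4,1) (4,2) (4,3)] -> total=10

Answer: 10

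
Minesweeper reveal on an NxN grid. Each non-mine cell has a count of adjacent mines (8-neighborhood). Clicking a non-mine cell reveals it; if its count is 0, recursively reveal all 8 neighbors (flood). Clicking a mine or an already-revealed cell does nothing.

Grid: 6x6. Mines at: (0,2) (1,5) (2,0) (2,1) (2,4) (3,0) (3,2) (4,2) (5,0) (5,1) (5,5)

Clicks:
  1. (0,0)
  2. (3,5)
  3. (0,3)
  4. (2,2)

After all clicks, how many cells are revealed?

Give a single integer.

Answer: 7

Derivation:
Click 1 (0,0) count=0: revealed 4 new [(0,0) (0,1) (1,0) (1,1)] -> total=4
Click 2 (3,5) count=1: revealed 1 new [(3,5)] -> total=5
Click 3 (0,3) count=1: revealed 1 new [(0,3)] -> total=6
Click 4 (2,2) count=2: revealed 1 new [(2,2)] -> total=7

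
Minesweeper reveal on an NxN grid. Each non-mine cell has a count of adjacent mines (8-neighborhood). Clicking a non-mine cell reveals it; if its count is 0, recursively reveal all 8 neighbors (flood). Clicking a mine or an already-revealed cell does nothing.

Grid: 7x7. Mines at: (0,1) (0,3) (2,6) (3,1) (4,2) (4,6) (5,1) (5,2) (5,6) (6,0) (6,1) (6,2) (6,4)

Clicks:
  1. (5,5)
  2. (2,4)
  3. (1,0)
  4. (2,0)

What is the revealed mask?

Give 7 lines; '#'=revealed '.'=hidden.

Click 1 (5,5) count=3: revealed 1 new [(5,5)] -> total=1
Click 2 (2,4) count=0: revealed 17 new [(1,2) (1,3) (1,4) (1,5) (2,2) (2,3) (2,4) (2,5) (3,2) (3,3) (3,4) (3,5) (4,3) (4,4) (4,5) (5,3) (5,4)] -> total=18
Click 3 (1,0) count=1: revealed 1 new [(1,0)] -> total=19
Click 4 (2,0) count=1: revealed 1 new [(2,0)] -> total=20

Answer: .......
#.####.
#.####.
..####.
...###.
...###.
.......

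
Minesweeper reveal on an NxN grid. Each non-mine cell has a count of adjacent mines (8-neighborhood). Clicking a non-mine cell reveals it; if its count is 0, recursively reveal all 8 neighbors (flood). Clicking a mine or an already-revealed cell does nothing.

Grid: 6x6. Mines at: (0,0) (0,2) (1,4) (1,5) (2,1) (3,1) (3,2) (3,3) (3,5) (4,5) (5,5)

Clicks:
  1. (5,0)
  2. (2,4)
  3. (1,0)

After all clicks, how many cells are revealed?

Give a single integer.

Answer: 12

Derivation:
Click 1 (5,0) count=0: revealed 10 new [(4,0) (4,1) (4,2) (4,3) (4,4) (5,0) (5,1) (5,2) (5,3) (5,4)] -> total=10
Click 2 (2,4) count=4: revealed 1 new [(2,4)] -> total=11
Click 3 (1,0) count=2: revealed 1 new [(1,0)] -> total=12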